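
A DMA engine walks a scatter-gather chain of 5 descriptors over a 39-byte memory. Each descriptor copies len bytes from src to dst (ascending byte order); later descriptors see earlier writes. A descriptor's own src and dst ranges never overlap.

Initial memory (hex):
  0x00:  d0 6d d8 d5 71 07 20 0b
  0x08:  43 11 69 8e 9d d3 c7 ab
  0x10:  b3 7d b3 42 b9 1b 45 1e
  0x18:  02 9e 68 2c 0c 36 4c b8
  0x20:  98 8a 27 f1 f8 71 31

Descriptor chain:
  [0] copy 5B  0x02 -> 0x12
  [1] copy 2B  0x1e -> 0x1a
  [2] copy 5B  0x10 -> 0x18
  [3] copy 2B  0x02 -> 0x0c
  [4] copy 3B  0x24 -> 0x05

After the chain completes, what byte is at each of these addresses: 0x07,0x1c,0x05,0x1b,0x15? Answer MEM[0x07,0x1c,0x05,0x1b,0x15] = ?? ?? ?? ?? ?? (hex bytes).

D0: mem[0x12..0x16] <- [d8 d5 71 07 20]
D1: mem[0x1a..0x1b] <- [4c b8]
D2: mem[0x18..0x1c] <- [b3 7d d8 d5 71]
D3: mem[0x0c..0x0d] <- [d8 d5]
D4: mem[0x05..0x07] <- [f8 71 31]
query mem[0x07]=0x31, mem[0x1c]=0x71, mem[0x05]=0xf8, mem[0x1b]=0xd5, mem[0x15]=0x07

MEM[0x07,0x1c,0x05,0x1b,0x15] = 31 71 f8 d5 07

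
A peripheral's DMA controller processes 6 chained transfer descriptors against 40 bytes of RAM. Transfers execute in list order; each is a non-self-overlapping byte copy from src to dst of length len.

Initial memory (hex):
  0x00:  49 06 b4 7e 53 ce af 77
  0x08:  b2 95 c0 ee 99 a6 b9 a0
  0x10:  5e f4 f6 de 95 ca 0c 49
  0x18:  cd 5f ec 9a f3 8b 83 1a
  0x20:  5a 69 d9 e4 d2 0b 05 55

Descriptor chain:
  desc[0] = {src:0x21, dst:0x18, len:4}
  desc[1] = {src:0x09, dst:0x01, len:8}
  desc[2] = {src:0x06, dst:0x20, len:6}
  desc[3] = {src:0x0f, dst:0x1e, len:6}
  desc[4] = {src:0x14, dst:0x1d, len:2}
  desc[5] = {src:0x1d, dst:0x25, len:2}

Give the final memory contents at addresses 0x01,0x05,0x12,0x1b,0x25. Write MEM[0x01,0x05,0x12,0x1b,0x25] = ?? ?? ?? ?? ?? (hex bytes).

MEM[0x01,0x05,0x12,0x1b,0x25] = 95 a6 f6 d2 95

#0 dst[0x18+4] := {0x69,0xd9,0xe4,0xd2}
#1 dst[0x01+8] := {0x95,0xc0,0xee,0x99,0xa6,0xb9,0xa0,0x5e}
#2 dst[0x20+6] := {0xb9,0xa0,0x5e,0x95,0xc0,0xee}
#3 dst[0x1e+6] := {0xa0,0x5e,0xf4,0xf6,0xde,0x95}
#4 dst[0x1d+2] := {0x95,0xca}
#5 dst[0x25+2] := {0x95,0xca}
query mem[0x01]=0x95, mem[0x05]=0xa6, mem[0x12]=0xf6, mem[0x1b]=0xd2, mem[0x25]=0x95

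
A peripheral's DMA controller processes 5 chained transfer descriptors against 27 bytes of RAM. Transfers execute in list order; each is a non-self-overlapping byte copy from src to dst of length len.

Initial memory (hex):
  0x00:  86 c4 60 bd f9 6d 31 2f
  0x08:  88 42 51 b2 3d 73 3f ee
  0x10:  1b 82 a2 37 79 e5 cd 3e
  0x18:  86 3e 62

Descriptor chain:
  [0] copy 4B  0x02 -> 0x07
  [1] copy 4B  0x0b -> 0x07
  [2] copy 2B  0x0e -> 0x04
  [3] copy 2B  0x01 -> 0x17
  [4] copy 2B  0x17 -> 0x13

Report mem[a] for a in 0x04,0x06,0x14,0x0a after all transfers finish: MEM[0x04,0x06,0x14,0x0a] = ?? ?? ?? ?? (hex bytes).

MEM[0x04,0x06,0x14,0x0a] = 3f 31 60 3f

[0] 0x02->0x07 len=4 : 60 bd f9 6d
[1] 0x0b->0x07 len=4 : b2 3d 73 3f
[2] 0x0e->0x04 len=2 : 3f ee
[3] 0x01->0x17 len=2 : c4 60
[4] 0x17->0x13 len=2 : c4 60
query mem[0x04]=0x3f, mem[0x06]=0x31, mem[0x14]=0x60, mem[0x0a]=0x3f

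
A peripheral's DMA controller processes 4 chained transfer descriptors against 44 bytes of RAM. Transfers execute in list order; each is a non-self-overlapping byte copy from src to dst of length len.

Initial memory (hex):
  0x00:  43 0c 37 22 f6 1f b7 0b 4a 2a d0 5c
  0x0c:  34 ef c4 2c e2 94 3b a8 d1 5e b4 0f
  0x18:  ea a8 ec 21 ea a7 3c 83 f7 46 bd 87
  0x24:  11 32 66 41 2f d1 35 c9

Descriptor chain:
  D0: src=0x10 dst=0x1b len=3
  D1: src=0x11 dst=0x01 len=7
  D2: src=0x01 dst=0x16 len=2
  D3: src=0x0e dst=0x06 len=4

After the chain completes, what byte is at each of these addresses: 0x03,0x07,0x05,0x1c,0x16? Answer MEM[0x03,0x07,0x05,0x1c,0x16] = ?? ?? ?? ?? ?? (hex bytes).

  after D0: wrote 3B at 0x1b = e2943b
  after D1: wrote 7B at 0x01 = 943ba8d15eb40f
  after D2: wrote 2B at 0x16 = 943b
  after D3: wrote 4B at 0x06 = c42ce294
query mem[0x03]=0xa8, mem[0x07]=0x2c, mem[0x05]=0x5e, mem[0x1c]=0x94, mem[0x16]=0x94

MEM[0x03,0x07,0x05,0x1c,0x16] = a8 2c 5e 94 94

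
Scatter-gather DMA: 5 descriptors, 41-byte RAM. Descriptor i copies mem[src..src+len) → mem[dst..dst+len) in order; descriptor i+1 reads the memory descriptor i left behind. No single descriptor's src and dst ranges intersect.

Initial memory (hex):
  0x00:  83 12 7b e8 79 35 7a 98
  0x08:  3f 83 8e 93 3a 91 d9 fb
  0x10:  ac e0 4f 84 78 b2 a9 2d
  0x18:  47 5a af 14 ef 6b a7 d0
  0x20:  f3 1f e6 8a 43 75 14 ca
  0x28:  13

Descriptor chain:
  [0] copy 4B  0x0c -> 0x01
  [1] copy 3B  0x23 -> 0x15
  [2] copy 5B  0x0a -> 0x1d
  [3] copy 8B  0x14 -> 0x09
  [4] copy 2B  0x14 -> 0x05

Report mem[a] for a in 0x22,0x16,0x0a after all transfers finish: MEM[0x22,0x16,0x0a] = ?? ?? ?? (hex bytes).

MEM[0x22,0x16,0x0a] = e6 43 8a

#0 dst[0x01+4] := {0x3a,0x91,0xd9,0xfb}
#1 dst[0x15+3] := {0x8a,0x43,0x75}
#2 dst[0x1d+5] := {0x8e,0x93,0x3a,0x91,0xd9}
#3 dst[0x09+8] := {0x78,0x8a,0x43,0x75,0x47,0x5a,0xaf,0x14}
#4 dst[0x05+2] := {0x78,0x8a}
query mem[0x22]=0xe6, mem[0x16]=0x43, mem[0x0a]=0x8a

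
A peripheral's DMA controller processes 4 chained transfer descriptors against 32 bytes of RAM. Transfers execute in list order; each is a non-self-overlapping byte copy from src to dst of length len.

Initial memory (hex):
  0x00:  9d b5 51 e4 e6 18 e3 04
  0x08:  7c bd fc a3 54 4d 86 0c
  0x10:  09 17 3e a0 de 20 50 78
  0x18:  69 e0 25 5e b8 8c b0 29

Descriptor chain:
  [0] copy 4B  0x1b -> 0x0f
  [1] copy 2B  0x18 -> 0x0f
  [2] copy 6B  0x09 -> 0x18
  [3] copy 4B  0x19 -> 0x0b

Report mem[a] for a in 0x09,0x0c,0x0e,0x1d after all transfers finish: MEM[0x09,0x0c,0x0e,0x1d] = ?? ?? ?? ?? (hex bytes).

#0 dst[0x0f+4] := {0x5e,0xb8,0x8c,0xb0}
#1 dst[0x0f+2] := {0x69,0xe0}
#2 dst[0x18+6] := {0xbd,0xfc,0xa3,0x54,0x4d,0x86}
#3 dst[0x0b+4] := {0xfc,0xa3,0x54,0x4d}
query mem[0x09]=0xbd, mem[0x0c]=0xa3, mem[0x0e]=0x4d, mem[0x1d]=0x86

MEM[0x09,0x0c,0x0e,0x1d] = bd a3 4d 86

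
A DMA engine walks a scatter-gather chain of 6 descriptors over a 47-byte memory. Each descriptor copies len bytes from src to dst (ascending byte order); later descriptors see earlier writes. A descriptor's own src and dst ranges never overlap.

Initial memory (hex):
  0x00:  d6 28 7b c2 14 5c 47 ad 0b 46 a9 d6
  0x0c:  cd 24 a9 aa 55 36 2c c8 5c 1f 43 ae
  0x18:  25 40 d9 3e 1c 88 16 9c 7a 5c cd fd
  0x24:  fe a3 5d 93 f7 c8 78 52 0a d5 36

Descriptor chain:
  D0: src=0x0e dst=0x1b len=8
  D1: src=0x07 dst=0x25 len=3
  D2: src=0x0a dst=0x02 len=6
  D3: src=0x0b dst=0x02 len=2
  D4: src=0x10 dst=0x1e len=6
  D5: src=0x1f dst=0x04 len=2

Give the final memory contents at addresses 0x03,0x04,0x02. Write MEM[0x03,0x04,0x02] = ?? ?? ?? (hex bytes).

[0] 0x0e->0x1b len=8 : a9 aa 55 36 2c c8 5c 1f
[1] 0x07->0x25 len=3 : ad 0b 46
[2] 0x0a->0x02 len=6 : a9 d6 cd 24 a9 aa
[3] 0x0b->0x02 len=2 : d6 cd
[4] 0x10->0x1e len=6 : 55 36 2c c8 5c 1f
[5] 0x1f->0x04 len=2 : 36 2c
query mem[0x03]=0xcd, mem[0x04]=0x36, mem[0x02]=0xd6

MEM[0x03,0x04,0x02] = cd 36 d6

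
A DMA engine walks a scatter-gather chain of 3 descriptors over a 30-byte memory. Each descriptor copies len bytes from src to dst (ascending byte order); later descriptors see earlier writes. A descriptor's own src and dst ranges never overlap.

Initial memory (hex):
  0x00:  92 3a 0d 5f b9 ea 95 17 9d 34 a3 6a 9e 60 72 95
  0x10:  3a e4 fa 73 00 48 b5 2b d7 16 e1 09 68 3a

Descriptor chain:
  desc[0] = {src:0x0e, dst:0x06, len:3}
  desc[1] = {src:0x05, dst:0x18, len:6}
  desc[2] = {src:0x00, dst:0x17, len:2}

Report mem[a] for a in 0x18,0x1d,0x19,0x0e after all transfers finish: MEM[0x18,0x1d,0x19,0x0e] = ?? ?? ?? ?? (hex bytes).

  after D0: wrote 3B at 0x06 = 72953a
  after D1: wrote 6B at 0x18 = ea72953a34a3
  after D2: wrote 2B at 0x17 = 923a
query mem[0x18]=0x3a, mem[0x1d]=0xa3, mem[0x19]=0x72, mem[0x0e]=0x72

MEM[0x18,0x1d,0x19,0x0e] = 3a a3 72 72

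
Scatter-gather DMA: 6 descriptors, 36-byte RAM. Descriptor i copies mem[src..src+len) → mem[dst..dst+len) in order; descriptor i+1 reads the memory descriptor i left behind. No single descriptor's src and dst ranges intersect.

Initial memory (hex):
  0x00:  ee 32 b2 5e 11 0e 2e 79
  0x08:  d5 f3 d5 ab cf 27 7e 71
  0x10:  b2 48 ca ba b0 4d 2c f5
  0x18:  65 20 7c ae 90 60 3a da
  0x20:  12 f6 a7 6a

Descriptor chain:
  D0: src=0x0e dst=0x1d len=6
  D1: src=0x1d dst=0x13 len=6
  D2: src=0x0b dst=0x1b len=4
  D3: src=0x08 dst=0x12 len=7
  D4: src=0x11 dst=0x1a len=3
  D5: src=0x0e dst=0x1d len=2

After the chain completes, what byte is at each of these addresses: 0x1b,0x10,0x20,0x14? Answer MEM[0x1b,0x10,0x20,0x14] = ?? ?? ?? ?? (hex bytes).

MEM[0x1b,0x10,0x20,0x14] = d5 b2 48 d5

D0: mem[0x1d..0x22] <- [7e 71 b2 48 ca ba]
D1: mem[0x13..0x18] <- [7e 71 b2 48 ca ba]
D2: mem[0x1b..0x1e] <- [ab cf 27 7e]
D3: mem[0x12..0x18] <- [d5 f3 d5 ab cf 27 7e]
D4: mem[0x1a..0x1c] <- [48 d5 f3]
D5: mem[0x1d..0x1e] <- [7e 71]
query mem[0x1b]=0xd5, mem[0x10]=0xb2, mem[0x20]=0x48, mem[0x14]=0xd5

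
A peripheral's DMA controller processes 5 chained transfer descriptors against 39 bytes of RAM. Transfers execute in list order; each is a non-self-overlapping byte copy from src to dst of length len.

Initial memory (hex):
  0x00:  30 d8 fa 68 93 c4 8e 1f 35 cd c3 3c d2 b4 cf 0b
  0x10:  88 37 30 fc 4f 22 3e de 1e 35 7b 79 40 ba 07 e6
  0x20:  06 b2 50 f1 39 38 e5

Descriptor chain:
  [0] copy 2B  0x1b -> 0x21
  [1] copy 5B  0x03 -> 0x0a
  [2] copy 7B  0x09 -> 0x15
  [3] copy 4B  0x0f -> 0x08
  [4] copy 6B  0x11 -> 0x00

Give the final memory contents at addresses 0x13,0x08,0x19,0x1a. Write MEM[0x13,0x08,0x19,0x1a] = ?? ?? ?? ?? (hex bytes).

  after D0: wrote 2B at 0x21 = 7940
  after D1: wrote 5B at 0x0a = 6893c48e1f
  after D2: wrote 7B at 0x15 = cd6893c48e1f0b
  after D3: wrote 4B at 0x08 = 0b883730
  after D4: wrote 6B at 0x00 = 3730fc4fcd68
query mem[0x13]=0xfc, mem[0x08]=0x0b, mem[0x19]=0x8e, mem[0x1a]=0x1f

MEM[0x13,0x08,0x19,0x1a] = fc 0b 8e 1f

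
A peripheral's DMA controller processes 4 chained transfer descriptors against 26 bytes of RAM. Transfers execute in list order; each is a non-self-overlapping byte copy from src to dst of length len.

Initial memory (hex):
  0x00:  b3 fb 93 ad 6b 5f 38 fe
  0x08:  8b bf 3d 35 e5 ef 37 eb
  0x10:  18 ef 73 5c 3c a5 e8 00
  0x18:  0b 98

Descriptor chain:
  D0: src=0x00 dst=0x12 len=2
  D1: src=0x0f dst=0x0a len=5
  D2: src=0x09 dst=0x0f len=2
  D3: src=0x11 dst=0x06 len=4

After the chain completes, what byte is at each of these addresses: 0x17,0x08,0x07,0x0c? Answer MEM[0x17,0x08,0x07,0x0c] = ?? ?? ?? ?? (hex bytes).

  after D0: wrote 2B at 0x12 = b3fb
  after D1: wrote 5B at 0x0a = eb18efb3fb
  after D2: wrote 2B at 0x0f = bfeb
  after D3: wrote 4B at 0x06 = efb3fb3c
query mem[0x17]=0x00, mem[0x08]=0xfb, mem[0x07]=0xb3, mem[0x0c]=0xef

MEM[0x17,0x08,0x07,0x0c] = 00 fb b3 ef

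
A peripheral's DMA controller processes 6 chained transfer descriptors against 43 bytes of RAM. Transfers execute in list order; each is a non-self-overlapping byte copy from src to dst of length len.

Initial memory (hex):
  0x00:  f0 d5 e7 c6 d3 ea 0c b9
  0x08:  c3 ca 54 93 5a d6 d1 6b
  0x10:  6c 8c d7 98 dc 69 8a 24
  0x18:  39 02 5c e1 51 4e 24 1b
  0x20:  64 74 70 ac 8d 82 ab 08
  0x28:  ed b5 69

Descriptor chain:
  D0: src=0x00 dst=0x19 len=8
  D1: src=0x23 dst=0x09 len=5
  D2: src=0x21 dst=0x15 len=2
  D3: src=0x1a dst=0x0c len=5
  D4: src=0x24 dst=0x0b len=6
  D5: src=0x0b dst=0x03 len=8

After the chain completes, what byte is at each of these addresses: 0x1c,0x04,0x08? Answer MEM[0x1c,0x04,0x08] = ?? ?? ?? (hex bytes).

MEM[0x1c,0x04,0x08] = c6 82 b5

D0: mem[0x19..0x20] <- [f0 d5 e7 c6 d3 ea 0c b9]
D1: mem[0x09..0x0d] <- [ac 8d 82 ab 08]
D2: mem[0x15..0x16] <- [74 70]
D3: mem[0x0c..0x10] <- [d5 e7 c6 d3 ea]
D4: mem[0x0b..0x10] <- [8d 82 ab 08 ed b5]
D5: mem[0x03..0x0a] <- [8d 82 ab 08 ed b5 8c d7]
query mem[0x1c]=0xc6, mem[0x04]=0x82, mem[0x08]=0xb5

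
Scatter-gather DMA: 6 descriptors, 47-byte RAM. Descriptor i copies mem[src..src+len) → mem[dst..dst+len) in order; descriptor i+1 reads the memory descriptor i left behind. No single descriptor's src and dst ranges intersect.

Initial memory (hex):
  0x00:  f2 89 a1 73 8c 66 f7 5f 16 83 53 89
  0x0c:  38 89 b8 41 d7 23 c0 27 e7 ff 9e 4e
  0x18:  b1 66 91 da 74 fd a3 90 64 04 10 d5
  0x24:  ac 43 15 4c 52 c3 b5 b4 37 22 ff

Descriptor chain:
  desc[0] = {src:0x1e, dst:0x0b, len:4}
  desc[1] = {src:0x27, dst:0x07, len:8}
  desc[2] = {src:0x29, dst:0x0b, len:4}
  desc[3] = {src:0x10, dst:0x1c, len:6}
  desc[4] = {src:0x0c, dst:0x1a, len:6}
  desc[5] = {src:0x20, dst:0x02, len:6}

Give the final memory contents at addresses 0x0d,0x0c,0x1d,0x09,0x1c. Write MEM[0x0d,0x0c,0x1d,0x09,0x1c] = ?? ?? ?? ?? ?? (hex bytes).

  after D0: wrote 4B at 0x0b = a3906404
  after D1: wrote 8B at 0x07 = 4c52c3b5b43722ff
  after D2: wrote 4B at 0x0b = c3b5b437
  after D3: wrote 6B at 0x1c = d723c027e7ff
  after D4: wrote 6B at 0x1a = b5b43741d723
  after D5: wrote 6B at 0x02 = e7ff10d5ac43
query mem[0x0d]=0xb4, mem[0x0c]=0xb5, mem[0x1d]=0x41, mem[0x09]=0xc3, mem[0x1c]=0x37

MEM[0x0d,0x0c,0x1d,0x09,0x1c] = b4 b5 41 c3 37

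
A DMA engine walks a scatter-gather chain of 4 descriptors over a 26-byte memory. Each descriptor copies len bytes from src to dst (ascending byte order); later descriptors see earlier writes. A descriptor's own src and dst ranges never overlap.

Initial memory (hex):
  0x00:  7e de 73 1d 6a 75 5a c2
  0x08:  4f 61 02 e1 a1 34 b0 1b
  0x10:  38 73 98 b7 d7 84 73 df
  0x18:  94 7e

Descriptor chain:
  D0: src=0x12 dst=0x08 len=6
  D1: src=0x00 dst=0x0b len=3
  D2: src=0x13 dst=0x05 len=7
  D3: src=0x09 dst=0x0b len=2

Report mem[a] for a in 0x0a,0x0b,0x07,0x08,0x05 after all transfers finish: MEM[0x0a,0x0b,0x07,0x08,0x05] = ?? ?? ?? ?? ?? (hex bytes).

MEM[0x0a,0x0b,0x07,0x08,0x05] = 94 df 84 73 b7

D0: mem[0x08..0x0d] <- [98 b7 d7 84 73 df]
D1: mem[0x0b..0x0d] <- [7e de 73]
D2: mem[0x05..0x0b] <- [b7 d7 84 73 df 94 7e]
D3: mem[0x0b..0x0c] <- [df 94]
query mem[0x0a]=0x94, mem[0x0b]=0xdf, mem[0x07]=0x84, mem[0x08]=0x73, mem[0x05]=0xb7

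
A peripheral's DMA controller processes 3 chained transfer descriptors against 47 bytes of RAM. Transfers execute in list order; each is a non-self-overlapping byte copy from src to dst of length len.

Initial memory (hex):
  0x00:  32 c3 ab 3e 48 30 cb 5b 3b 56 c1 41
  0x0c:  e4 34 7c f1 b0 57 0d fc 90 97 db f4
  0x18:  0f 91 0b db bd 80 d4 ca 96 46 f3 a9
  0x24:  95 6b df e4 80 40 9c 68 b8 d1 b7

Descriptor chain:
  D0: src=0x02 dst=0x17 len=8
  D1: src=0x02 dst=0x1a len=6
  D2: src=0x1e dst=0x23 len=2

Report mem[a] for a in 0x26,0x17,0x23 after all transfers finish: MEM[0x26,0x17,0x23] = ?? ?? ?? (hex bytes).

MEM[0x26,0x17,0x23] = df ab cb

#0 dst[0x17+8] := {0xab,0x3e,0x48,0x30,0xcb,0x5b,0x3b,0x56}
#1 dst[0x1a+6] := {0xab,0x3e,0x48,0x30,0xcb,0x5b}
#2 dst[0x23+2] := {0xcb,0x5b}
query mem[0x26]=0xdf, mem[0x17]=0xab, mem[0x23]=0xcb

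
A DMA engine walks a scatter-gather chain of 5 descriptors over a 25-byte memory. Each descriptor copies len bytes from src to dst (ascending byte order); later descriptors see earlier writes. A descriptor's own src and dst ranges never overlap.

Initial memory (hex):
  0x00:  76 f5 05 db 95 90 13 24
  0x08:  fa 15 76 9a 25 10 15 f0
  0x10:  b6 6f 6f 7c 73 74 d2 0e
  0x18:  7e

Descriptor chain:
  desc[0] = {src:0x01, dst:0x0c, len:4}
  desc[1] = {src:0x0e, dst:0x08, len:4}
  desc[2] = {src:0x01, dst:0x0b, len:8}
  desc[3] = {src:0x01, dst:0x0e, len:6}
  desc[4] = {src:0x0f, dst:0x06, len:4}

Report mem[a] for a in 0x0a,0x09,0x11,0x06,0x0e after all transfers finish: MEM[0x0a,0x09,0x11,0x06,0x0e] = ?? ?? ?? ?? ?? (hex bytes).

[0] 0x01->0x0c len=4 : f5 05 db 95
[1] 0x0e->0x08 len=4 : db 95 b6 6f
[2] 0x01->0x0b len=8 : f5 05 db 95 90 13 24 db
[3] 0x01->0x0e len=6 : f5 05 db 95 90 13
[4] 0x0f->0x06 len=4 : 05 db 95 90
query mem[0x0a]=0xb6, mem[0x09]=0x90, mem[0x11]=0x95, mem[0x06]=0x05, mem[0x0e]=0xf5

MEM[0x0a,0x09,0x11,0x06,0x0e] = b6 90 95 05 f5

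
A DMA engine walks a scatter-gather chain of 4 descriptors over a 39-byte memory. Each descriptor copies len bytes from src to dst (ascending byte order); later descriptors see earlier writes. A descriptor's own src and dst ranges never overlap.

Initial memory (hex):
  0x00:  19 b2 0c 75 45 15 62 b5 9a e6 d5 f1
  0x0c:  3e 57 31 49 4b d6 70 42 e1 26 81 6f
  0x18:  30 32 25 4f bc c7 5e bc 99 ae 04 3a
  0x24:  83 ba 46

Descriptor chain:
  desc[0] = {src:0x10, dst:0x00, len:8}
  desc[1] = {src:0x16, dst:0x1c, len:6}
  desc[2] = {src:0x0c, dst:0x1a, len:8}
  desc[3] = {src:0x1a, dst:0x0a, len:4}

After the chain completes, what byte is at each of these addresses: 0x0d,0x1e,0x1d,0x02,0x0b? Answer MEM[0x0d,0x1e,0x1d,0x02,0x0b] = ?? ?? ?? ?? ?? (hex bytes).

D0: mem[0x00..0x07] <- [4b d6 70 42 e1 26 81 6f]
D1: mem[0x1c..0x21] <- [81 6f 30 32 25 4f]
D2: mem[0x1a..0x21] <- [3e 57 31 49 4b d6 70 42]
D3: mem[0x0a..0x0d] <- [3e 57 31 49]
query mem[0x0d]=0x49, mem[0x1e]=0x4b, mem[0x1d]=0x49, mem[0x02]=0x70, mem[0x0b]=0x57

MEM[0x0d,0x1e,0x1d,0x02,0x0b] = 49 4b 49 70 57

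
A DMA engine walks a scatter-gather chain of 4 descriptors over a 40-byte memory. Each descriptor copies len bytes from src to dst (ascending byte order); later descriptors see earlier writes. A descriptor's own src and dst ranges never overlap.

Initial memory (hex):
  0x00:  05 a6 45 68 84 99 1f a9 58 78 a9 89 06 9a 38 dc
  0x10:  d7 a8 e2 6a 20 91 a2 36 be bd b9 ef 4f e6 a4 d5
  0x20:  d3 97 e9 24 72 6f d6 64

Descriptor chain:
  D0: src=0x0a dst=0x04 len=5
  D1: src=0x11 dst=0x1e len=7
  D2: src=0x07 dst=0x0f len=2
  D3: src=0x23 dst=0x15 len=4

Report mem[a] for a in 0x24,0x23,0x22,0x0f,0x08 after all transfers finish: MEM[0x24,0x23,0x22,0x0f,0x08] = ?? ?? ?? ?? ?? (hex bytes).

[0] 0x0a->0x04 len=5 : a9 89 06 9a 38
[1] 0x11->0x1e len=7 : a8 e2 6a 20 91 a2 36
[2] 0x07->0x0f len=2 : 9a 38
[3] 0x23->0x15 len=4 : a2 36 6f d6
query mem[0x24]=0x36, mem[0x23]=0xa2, mem[0x22]=0x91, mem[0x0f]=0x9a, mem[0x08]=0x38

MEM[0x24,0x23,0x22,0x0f,0x08] = 36 a2 91 9a 38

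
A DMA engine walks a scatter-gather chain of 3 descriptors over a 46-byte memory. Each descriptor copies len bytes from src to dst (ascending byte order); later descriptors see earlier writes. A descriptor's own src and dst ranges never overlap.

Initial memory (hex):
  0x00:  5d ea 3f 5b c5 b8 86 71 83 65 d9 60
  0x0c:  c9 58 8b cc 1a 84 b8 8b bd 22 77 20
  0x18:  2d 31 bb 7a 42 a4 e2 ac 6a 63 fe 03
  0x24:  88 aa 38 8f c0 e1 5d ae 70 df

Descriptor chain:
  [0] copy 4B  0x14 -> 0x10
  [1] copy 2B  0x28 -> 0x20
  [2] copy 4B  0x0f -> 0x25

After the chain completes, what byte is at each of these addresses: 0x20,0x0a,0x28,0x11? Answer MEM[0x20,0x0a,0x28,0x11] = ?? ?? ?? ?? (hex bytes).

MEM[0x20,0x0a,0x28,0x11] = c0 d9 77 22

[0] 0x14->0x10 len=4 : bd 22 77 20
[1] 0x28->0x20 len=2 : c0 e1
[2] 0x0f->0x25 len=4 : cc bd 22 77
query mem[0x20]=0xc0, mem[0x0a]=0xd9, mem[0x28]=0x77, mem[0x11]=0x22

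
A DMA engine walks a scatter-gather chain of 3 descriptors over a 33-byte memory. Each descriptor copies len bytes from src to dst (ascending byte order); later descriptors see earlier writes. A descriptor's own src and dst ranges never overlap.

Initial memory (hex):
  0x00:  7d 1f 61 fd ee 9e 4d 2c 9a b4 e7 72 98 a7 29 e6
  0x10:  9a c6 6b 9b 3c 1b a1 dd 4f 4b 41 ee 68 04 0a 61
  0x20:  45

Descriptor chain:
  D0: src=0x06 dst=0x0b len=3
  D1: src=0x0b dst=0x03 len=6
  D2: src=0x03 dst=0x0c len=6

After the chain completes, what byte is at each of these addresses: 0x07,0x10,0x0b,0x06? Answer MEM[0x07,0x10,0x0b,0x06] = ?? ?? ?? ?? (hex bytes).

MEM[0x07,0x10,0x0b,0x06] = e6 e6 4d 29

  after D0: wrote 3B at 0x0b = 4d2c9a
  after D1: wrote 6B at 0x03 = 4d2c9a29e69a
  after D2: wrote 6B at 0x0c = 4d2c9a29e69a
query mem[0x07]=0xe6, mem[0x10]=0xe6, mem[0x0b]=0x4d, mem[0x06]=0x29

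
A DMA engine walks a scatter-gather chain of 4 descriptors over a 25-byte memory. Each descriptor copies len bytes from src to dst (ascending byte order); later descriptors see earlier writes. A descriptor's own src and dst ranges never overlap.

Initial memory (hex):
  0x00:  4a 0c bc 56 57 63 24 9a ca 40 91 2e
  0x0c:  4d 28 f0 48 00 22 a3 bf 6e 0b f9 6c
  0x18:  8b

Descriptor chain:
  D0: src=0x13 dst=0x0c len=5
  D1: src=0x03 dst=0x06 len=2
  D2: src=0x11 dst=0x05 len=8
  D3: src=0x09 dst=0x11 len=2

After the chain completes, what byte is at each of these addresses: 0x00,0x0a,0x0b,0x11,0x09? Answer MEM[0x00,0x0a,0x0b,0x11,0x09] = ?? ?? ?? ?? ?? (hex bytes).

MEM[0x00,0x0a,0x0b,0x11,0x09] = 4a f9 6c 0b 0b

  after D0: wrote 5B at 0x0c = bf6e0bf96c
  after D1: wrote 2B at 0x06 = 5657
  after D2: wrote 8B at 0x05 = 22a3bf6e0bf96c8b
  after D3: wrote 2B at 0x11 = 0bf9
query mem[0x00]=0x4a, mem[0x0a]=0xf9, mem[0x0b]=0x6c, mem[0x11]=0x0b, mem[0x09]=0x0b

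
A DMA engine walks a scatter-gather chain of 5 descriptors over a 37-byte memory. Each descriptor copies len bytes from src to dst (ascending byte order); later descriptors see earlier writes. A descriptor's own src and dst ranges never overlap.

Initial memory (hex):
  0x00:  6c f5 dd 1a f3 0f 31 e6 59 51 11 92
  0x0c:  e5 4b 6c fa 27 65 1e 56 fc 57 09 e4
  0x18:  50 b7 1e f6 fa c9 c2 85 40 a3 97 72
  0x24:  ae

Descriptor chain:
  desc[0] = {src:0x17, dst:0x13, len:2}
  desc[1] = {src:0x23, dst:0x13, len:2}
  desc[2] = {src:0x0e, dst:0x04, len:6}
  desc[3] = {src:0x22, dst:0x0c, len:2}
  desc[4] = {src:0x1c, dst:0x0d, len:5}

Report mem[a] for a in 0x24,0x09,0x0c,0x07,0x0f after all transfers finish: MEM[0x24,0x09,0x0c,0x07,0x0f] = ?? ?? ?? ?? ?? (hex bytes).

MEM[0x24,0x09,0x0c,0x07,0x0f] = ae 72 97 65 c2

D0: mem[0x13..0x14] <- [e4 50]
D1: mem[0x13..0x14] <- [72 ae]
D2: mem[0x04..0x09] <- [6c fa 27 65 1e 72]
D3: mem[0x0c..0x0d] <- [97 72]
D4: mem[0x0d..0x11] <- [fa c9 c2 85 40]
query mem[0x24]=0xae, mem[0x09]=0x72, mem[0x0c]=0x97, mem[0x07]=0x65, mem[0x0f]=0xc2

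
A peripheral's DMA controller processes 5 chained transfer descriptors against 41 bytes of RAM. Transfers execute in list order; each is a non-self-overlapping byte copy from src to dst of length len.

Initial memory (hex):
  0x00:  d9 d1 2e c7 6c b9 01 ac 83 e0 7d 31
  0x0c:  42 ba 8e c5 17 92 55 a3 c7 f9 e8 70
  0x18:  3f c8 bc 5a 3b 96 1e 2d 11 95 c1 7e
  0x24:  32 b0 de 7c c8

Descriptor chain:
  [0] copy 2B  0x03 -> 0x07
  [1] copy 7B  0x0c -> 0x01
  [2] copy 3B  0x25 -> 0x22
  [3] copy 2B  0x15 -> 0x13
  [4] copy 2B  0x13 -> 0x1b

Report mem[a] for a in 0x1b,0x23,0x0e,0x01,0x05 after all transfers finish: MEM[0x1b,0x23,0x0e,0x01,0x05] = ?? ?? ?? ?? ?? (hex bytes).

  after D0: wrote 2B at 0x07 = c76c
  after D1: wrote 7B at 0x01 = 42ba8ec5179255
  after D2: wrote 3B at 0x22 = b0de7c
  after D3: wrote 2B at 0x13 = f9e8
  after D4: wrote 2B at 0x1b = f9e8
query mem[0x1b]=0xf9, mem[0x23]=0xde, mem[0x0e]=0x8e, mem[0x01]=0x42, mem[0x05]=0x17

MEM[0x1b,0x23,0x0e,0x01,0x05] = f9 de 8e 42 17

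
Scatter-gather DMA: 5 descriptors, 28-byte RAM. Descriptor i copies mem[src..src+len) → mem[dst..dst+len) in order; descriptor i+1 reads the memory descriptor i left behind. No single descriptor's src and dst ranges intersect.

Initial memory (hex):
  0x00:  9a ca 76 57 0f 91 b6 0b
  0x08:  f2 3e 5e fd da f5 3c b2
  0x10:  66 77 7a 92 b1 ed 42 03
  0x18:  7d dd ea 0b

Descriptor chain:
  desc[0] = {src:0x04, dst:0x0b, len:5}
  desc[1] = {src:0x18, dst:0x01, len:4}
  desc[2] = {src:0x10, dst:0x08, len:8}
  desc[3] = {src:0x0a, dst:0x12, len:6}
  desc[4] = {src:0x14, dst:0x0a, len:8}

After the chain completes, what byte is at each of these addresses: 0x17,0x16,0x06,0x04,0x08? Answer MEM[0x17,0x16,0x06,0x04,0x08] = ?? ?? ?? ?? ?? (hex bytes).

MEM[0x17,0x16,0x06,0x04,0x08] = 03 42 b6 0b 66

#0 dst[0x0b+5] := {0x0f,0x91,0xb6,0x0b,0xf2}
#1 dst[0x01+4] := {0x7d,0xdd,0xea,0x0b}
#2 dst[0x08+8] := {0x66,0x77,0x7a,0x92,0xb1,0xed,0x42,0x03}
#3 dst[0x12+6] := {0x7a,0x92,0xb1,0xed,0x42,0x03}
#4 dst[0x0a+8] := {0xb1,0xed,0x42,0x03,0x7d,0xdd,0xea,0x0b}
query mem[0x17]=0x03, mem[0x16]=0x42, mem[0x06]=0xb6, mem[0x04]=0x0b, mem[0x08]=0x66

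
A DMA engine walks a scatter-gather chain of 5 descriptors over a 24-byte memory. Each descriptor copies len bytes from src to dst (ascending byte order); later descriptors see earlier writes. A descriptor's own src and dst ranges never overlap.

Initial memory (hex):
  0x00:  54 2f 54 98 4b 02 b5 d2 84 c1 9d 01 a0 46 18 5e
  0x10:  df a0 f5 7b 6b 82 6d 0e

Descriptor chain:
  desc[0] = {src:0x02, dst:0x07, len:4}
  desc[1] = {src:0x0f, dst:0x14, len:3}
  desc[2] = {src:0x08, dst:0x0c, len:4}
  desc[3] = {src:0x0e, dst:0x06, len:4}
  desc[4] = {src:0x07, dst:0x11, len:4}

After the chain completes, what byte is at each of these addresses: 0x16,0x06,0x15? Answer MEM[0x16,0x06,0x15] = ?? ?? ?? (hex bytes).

MEM[0x16,0x06,0x15] = a0 02 df

[0] 0x02->0x07 len=4 : 54 98 4b 02
[1] 0x0f->0x14 len=3 : 5e df a0
[2] 0x08->0x0c len=4 : 98 4b 02 01
[3] 0x0e->0x06 len=4 : 02 01 df a0
[4] 0x07->0x11 len=4 : 01 df a0 02
query mem[0x16]=0xa0, mem[0x06]=0x02, mem[0x15]=0xdf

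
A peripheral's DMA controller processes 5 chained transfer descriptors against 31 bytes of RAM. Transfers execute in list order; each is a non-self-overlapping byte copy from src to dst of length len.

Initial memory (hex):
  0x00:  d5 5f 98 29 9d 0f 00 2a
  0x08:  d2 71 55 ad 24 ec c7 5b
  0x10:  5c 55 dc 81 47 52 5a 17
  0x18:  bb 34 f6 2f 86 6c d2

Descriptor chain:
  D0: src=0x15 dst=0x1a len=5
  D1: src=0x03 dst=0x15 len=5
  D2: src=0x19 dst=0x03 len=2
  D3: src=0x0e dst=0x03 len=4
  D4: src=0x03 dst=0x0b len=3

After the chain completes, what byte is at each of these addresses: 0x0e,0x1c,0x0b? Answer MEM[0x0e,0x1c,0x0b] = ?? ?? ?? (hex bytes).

MEM[0x0e,0x1c,0x0b] = c7 17 c7

#0 dst[0x1a+5] := {0x52,0x5a,0x17,0xbb,0x34}
#1 dst[0x15+5] := {0x29,0x9d,0x0f,0x00,0x2a}
#2 dst[0x03+2] := {0x2a,0x52}
#3 dst[0x03+4] := {0xc7,0x5b,0x5c,0x55}
#4 dst[0x0b+3] := {0xc7,0x5b,0x5c}
query mem[0x0e]=0xc7, mem[0x1c]=0x17, mem[0x0b]=0xc7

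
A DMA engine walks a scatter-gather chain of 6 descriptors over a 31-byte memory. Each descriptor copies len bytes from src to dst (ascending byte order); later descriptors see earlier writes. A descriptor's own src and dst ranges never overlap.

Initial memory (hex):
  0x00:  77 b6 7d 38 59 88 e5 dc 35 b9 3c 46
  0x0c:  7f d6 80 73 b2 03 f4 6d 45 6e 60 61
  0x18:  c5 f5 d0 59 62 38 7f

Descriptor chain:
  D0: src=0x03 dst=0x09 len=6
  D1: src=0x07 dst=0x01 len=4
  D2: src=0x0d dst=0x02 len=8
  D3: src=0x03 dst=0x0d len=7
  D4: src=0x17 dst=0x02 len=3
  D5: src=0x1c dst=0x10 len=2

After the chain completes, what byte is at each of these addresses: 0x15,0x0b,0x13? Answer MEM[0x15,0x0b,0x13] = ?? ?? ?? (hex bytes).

D0: mem[0x09..0x0e] <- [38 59 88 e5 dc 35]
D1: mem[0x01..0x04] <- [dc 35 38 59]
D2: mem[0x02..0x09] <- [dc 35 73 b2 03 f4 6d 45]
D3: mem[0x0d..0x13] <- [35 73 b2 03 f4 6d 45]
D4: mem[0x02..0x04] <- [61 c5 f5]
D5: mem[0x10..0x11] <- [62 38]
query mem[0x15]=0x6e, mem[0x0b]=0x88, mem[0x13]=0x45

MEM[0x15,0x0b,0x13] = 6e 88 45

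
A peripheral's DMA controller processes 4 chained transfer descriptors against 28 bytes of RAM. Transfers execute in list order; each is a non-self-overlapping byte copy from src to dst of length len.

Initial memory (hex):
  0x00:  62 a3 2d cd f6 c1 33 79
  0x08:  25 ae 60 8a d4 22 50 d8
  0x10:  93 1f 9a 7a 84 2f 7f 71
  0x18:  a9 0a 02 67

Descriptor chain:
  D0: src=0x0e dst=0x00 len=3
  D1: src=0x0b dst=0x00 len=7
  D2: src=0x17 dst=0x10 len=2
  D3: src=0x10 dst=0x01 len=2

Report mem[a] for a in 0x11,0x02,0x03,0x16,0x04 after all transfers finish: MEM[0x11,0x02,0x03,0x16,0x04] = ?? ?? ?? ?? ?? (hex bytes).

MEM[0x11,0x02,0x03,0x16,0x04] = a9 a9 50 7f d8

D0: mem[0x00..0x02] <- [50 d8 93]
D1: mem[0x00..0x06] <- [8a d4 22 50 d8 93 1f]
D2: mem[0x10..0x11] <- [71 a9]
D3: mem[0x01..0x02] <- [71 a9]
query mem[0x11]=0xa9, mem[0x02]=0xa9, mem[0x03]=0x50, mem[0x16]=0x7f, mem[0x04]=0xd8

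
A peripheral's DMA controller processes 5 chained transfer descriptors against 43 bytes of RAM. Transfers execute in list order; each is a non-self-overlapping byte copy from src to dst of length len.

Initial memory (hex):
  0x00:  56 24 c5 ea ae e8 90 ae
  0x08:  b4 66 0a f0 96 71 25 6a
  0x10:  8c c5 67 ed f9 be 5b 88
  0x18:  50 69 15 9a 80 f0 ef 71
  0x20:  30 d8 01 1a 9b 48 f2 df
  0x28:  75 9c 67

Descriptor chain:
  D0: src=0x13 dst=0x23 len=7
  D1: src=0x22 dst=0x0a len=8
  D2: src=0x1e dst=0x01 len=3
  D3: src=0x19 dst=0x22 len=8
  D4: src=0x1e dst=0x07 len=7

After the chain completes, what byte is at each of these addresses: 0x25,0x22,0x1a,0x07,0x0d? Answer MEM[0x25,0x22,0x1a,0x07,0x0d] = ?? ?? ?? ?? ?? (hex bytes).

  after D0: wrote 7B at 0x23 = edf9be5b885069
  after D1: wrote 8B at 0x0a = 01edf9be5b885069
  after D2: wrote 3B at 0x01 = ef7130
  after D3: wrote 8B at 0x22 = 69159a80f0ef7130
  after D4: wrote 7B at 0x07 = ef7130d869159a
query mem[0x25]=0x80, mem[0x22]=0x69, mem[0x1a]=0x15, mem[0x07]=0xef, mem[0x0d]=0x9a

MEM[0x25,0x22,0x1a,0x07,0x0d] = 80 69 15 ef 9a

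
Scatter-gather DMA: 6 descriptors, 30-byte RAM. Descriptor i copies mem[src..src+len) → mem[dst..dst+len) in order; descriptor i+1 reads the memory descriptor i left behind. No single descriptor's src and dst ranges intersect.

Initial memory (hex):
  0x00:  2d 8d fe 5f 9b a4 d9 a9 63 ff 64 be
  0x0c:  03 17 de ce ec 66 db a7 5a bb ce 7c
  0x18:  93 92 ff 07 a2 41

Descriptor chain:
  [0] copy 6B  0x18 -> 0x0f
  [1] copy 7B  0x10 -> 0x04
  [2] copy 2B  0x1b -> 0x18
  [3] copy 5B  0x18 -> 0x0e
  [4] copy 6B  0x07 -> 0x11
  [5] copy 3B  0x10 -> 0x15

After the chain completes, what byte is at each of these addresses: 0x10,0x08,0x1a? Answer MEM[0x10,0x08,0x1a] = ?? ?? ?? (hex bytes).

#0 dst[0x0f+6] := {0x93,0x92,0xff,0x07,0xa2,0x41}
#1 dst[0x04+7] := {0x92,0xff,0x07,0xa2,0x41,0xbb,0xce}
#2 dst[0x18+2] := {0x07,0xa2}
#3 dst[0x0e+5] := {0x07,0xa2,0xff,0x07,0xa2}
#4 dst[0x11+6] := {0xa2,0x41,0xbb,0xce,0xbe,0x03}
#5 dst[0x15+3] := {0xff,0xa2,0x41}
query mem[0x10]=0xff, mem[0x08]=0x41, mem[0x1a]=0xff

MEM[0x10,0x08,0x1a] = ff 41 ff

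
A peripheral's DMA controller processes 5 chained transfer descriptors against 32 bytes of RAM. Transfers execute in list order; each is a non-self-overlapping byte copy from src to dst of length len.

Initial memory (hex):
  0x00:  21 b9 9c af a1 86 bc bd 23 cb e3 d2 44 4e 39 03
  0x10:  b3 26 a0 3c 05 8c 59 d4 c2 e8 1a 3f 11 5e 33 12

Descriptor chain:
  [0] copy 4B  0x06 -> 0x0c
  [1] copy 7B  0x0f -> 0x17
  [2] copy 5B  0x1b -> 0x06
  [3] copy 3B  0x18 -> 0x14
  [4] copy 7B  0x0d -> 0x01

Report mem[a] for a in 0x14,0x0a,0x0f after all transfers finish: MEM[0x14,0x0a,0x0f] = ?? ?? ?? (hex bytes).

MEM[0x14,0x0a,0x0f] = b3 12 cb

D0: mem[0x0c..0x0f] <- [bc bd 23 cb]
D1: mem[0x17..0x1d] <- [cb b3 26 a0 3c 05 8c]
D2: mem[0x06..0x0a] <- [3c 05 8c 33 12]
D3: mem[0x14..0x16] <- [b3 26 a0]
D4: mem[0x01..0x07] <- [bd 23 cb b3 26 a0 3c]
query mem[0x14]=0xb3, mem[0x0a]=0x12, mem[0x0f]=0xcb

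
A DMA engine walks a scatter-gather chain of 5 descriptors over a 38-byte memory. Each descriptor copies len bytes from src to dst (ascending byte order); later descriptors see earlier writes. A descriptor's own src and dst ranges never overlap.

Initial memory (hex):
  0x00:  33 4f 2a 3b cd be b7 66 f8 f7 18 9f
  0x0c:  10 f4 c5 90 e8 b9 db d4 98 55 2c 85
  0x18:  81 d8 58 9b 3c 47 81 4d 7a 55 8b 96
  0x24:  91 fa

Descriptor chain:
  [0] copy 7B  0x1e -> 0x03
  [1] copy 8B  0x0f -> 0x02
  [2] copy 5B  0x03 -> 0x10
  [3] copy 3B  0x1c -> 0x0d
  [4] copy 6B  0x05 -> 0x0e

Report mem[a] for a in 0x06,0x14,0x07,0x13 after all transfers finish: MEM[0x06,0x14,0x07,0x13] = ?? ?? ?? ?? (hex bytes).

#0 dst[0x03+7] := {0x81,0x4d,0x7a,0x55,0x8b,0x96,0x91}
#1 dst[0x02+8] := {0x90,0xe8,0xb9,0xdb,0xd4,0x98,0x55,0x2c}
#2 dst[0x10+5] := {0xe8,0xb9,0xdb,0xd4,0x98}
#3 dst[0x0d+3] := {0x3c,0x47,0x81}
#4 dst[0x0e+6] := {0xdb,0xd4,0x98,0x55,0x2c,0x18}
query mem[0x06]=0xd4, mem[0x14]=0x98, mem[0x07]=0x98, mem[0x13]=0x18

MEM[0x06,0x14,0x07,0x13] = d4 98 98 18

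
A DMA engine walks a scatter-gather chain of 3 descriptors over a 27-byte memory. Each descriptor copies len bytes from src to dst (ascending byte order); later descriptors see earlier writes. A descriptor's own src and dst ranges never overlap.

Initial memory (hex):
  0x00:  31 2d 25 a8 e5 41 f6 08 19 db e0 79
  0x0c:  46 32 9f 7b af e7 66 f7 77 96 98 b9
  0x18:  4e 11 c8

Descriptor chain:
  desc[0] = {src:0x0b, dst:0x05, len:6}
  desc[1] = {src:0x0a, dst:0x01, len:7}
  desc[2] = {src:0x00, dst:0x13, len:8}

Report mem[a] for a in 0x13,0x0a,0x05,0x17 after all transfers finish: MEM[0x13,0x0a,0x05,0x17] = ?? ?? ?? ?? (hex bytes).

MEM[0x13,0x0a,0x05,0x17] = 31 af 9f 32

[0] 0x0b->0x05 len=6 : 79 46 32 9f 7b af
[1] 0x0a->0x01 len=7 : af 79 46 32 9f 7b af
[2] 0x00->0x13 len=8 : 31 af 79 46 32 9f 7b af
query mem[0x13]=0x31, mem[0x0a]=0xaf, mem[0x05]=0x9f, mem[0x17]=0x32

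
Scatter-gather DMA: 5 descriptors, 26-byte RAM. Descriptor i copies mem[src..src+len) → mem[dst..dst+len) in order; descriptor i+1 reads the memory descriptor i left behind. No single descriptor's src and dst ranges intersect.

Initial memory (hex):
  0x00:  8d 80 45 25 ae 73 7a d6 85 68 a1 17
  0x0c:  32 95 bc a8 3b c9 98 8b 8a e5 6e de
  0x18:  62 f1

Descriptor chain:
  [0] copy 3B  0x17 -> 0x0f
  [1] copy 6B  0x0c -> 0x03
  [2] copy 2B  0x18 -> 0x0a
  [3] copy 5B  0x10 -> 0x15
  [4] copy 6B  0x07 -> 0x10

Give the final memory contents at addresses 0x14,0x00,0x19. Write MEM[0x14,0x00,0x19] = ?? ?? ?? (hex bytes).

D0: mem[0x0f..0x11] <- [de 62 f1]
D1: mem[0x03..0x08] <- [32 95 bc de 62 f1]
D2: mem[0x0a..0x0b] <- [62 f1]
D3: mem[0x15..0x19] <- [62 f1 98 8b 8a]
D4: mem[0x10..0x15] <- [62 f1 68 62 f1 32]
query mem[0x14]=0xf1, mem[0x00]=0x8d, mem[0x19]=0x8a

MEM[0x14,0x00,0x19] = f1 8d 8a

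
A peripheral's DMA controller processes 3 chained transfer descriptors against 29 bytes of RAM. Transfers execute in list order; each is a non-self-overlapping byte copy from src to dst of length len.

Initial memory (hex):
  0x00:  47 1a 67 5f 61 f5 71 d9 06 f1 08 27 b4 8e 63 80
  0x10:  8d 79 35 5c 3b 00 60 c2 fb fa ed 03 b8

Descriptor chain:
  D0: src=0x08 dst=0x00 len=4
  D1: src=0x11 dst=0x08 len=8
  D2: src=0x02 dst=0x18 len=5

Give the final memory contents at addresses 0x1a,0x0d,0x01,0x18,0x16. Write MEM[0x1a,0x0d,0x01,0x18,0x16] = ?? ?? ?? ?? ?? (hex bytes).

MEM[0x1a,0x0d,0x01,0x18,0x16] = 61 60 f1 08 60

#0 dst[0x00+4] := {0x06,0xf1,0x08,0x27}
#1 dst[0x08+8] := {0x79,0x35,0x5c,0x3b,0x00,0x60,0xc2,0xfb}
#2 dst[0x18+5] := {0x08,0x27,0x61,0xf5,0x71}
query mem[0x1a]=0x61, mem[0x0d]=0x60, mem[0x01]=0xf1, mem[0x18]=0x08, mem[0x16]=0x60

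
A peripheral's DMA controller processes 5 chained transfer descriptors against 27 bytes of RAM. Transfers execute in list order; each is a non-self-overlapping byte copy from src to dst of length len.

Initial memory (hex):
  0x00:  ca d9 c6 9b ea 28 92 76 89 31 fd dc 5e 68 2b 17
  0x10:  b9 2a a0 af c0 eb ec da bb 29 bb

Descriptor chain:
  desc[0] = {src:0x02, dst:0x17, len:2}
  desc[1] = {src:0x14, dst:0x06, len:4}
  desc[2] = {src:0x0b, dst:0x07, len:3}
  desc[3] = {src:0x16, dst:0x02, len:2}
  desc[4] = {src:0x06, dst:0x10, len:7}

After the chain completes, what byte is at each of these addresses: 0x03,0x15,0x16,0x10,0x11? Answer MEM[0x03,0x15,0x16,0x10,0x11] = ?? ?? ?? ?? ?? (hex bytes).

MEM[0x03,0x15,0x16,0x10,0x11] = c6 dc 5e c0 dc

#0 dst[0x17+2] := {0xc6,0x9b}
#1 dst[0x06+4] := {0xc0,0xeb,0xec,0xc6}
#2 dst[0x07+3] := {0xdc,0x5e,0x68}
#3 dst[0x02+2] := {0xec,0xc6}
#4 dst[0x10+7] := {0xc0,0xdc,0x5e,0x68,0xfd,0xdc,0x5e}
query mem[0x03]=0xc6, mem[0x15]=0xdc, mem[0x16]=0x5e, mem[0x10]=0xc0, mem[0x11]=0xdc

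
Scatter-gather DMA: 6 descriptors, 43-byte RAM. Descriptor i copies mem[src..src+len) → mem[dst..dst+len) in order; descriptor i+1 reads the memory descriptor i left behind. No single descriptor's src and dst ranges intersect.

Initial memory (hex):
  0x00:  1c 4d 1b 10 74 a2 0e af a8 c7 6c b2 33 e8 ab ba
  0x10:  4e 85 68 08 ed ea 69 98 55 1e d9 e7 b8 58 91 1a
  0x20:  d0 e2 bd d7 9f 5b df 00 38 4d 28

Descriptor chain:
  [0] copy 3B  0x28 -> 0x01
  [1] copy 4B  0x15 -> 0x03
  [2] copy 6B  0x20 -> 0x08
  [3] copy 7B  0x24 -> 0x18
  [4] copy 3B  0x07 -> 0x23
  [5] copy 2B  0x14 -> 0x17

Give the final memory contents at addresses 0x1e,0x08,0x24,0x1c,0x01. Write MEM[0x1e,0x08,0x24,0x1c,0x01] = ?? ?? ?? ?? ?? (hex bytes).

D0: mem[0x01..0x03] <- [38 4d 28]
D1: mem[0x03..0x06] <- [ea 69 98 55]
D2: mem[0x08..0x0d] <- [d0 e2 bd d7 9f 5b]
D3: mem[0x18..0x1e] <- [9f 5b df 00 38 4d 28]
D4: mem[0x23..0x25] <- [af d0 e2]
D5: mem[0x17..0x18] <- [ed ea]
query mem[0x1e]=0x28, mem[0x08]=0xd0, mem[0x24]=0xd0, mem[0x1c]=0x38, mem[0x01]=0x38

MEM[0x1e,0x08,0x24,0x1c,0x01] = 28 d0 d0 38 38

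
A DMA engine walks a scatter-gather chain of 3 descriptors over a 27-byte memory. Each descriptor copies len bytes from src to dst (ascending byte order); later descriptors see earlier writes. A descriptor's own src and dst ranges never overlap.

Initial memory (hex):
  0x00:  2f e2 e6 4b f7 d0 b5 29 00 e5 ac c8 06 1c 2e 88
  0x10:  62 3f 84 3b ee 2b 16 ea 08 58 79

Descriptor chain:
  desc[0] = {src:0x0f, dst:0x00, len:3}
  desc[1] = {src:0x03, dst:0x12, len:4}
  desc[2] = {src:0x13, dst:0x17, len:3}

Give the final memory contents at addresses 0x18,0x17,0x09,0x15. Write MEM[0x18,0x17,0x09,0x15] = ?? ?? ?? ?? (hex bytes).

MEM[0x18,0x17,0x09,0x15] = d0 f7 e5 b5

  after D0: wrote 3B at 0x00 = 88623f
  after D1: wrote 4B at 0x12 = 4bf7d0b5
  after D2: wrote 3B at 0x17 = f7d0b5
query mem[0x18]=0xd0, mem[0x17]=0xf7, mem[0x09]=0xe5, mem[0x15]=0xb5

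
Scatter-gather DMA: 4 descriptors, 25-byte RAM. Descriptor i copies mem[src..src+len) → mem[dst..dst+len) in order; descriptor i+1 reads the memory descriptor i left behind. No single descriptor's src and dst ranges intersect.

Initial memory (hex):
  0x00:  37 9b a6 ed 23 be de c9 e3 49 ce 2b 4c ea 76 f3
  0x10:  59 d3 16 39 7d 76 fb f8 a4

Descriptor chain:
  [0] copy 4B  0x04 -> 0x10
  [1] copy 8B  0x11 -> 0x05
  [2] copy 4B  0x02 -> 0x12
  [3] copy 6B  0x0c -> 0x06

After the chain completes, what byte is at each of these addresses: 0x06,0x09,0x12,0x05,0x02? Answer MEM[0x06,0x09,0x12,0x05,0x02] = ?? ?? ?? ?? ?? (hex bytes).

MEM[0x06,0x09,0x12,0x05,0x02] = a4 f3 a6 be a6

#0 dst[0x10+4] := {0x23,0xbe,0xde,0xc9}
#1 dst[0x05+8] := {0xbe,0xde,0xc9,0x7d,0x76,0xfb,0xf8,0xa4}
#2 dst[0x12+4] := {0xa6,0xed,0x23,0xbe}
#3 dst[0x06+6] := {0xa4,0xea,0x76,0xf3,0x23,0xbe}
query mem[0x06]=0xa4, mem[0x09]=0xf3, mem[0x12]=0xa6, mem[0x05]=0xbe, mem[0x02]=0xa6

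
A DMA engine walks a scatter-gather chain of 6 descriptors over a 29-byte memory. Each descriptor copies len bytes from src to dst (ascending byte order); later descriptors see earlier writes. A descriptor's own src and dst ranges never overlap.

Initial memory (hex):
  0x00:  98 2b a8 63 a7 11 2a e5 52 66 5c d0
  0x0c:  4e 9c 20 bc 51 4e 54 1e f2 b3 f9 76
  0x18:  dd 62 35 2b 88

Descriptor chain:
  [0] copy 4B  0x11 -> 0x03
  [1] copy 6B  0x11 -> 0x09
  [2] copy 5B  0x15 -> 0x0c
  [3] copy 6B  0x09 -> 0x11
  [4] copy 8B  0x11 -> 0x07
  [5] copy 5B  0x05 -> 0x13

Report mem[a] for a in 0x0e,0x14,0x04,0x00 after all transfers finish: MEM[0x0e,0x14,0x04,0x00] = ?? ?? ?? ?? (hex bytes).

#0 dst[0x03+4] := {0x4e,0x54,0x1e,0xf2}
#1 dst[0x09+6] := {0x4e,0x54,0x1e,0xf2,0xb3,0xf9}
#2 dst[0x0c+5] := {0xb3,0xf9,0x76,0xdd,0x62}
#3 dst[0x11+6] := {0x4e,0x54,0x1e,0xb3,0xf9,0x76}
#4 dst[0x07+8] := {0x4e,0x54,0x1e,0xb3,0xf9,0x76,0x76,0xdd}
#5 dst[0x13+5] := {0x1e,0xf2,0x4e,0x54,0x1e}
query mem[0x0e]=0xdd, mem[0x14]=0xf2, mem[0x04]=0x54, mem[0x00]=0x98

MEM[0x0e,0x14,0x04,0x00] = dd f2 54 98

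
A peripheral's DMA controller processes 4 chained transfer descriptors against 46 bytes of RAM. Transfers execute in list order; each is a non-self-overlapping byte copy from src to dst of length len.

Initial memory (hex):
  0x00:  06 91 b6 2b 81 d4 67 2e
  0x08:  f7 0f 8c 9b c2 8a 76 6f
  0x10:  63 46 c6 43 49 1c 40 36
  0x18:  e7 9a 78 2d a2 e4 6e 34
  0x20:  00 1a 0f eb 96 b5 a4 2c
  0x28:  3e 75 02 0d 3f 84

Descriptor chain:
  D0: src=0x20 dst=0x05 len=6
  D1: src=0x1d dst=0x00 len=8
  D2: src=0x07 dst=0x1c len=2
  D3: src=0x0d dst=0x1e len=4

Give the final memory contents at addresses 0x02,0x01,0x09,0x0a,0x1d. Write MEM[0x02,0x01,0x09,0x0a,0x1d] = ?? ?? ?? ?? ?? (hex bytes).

D0: mem[0x05..0x0a] <- [00 1a 0f eb 96 b5]
D1: mem[0x00..0x07] <- [e4 6e 34 00 1a 0f eb 96]
D2: mem[0x1c..0x1d] <- [96 eb]
D3: mem[0x1e..0x21] <- [8a 76 6f 63]
query mem[0x02]=0x34, mem[0x01]=0x6e, mem[0x09]=0x96, mem[0x0a]=0xb5, mem[0x1d]=0xeb

MEM[0x02,0x01,0x09,0x0a,0x1d] = 34 6e 96 b5 eb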